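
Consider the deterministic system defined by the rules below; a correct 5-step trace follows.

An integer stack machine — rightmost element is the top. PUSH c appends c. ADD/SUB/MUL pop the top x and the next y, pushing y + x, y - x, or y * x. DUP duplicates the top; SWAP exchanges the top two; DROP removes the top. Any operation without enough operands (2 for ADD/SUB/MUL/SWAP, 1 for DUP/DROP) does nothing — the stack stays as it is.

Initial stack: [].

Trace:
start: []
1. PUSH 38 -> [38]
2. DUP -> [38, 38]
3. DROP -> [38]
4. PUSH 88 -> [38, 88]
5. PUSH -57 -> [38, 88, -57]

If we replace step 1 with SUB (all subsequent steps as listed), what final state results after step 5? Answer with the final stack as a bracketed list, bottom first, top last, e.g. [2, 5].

(re-executing from step 1 with the substitution; state before step 1: [])
1. SUB -> []
2. DUP -> []
3. DROP -> []
4. PUSH 88 -> [88]
5. PUSH -57 -> [88, -57]

[88, -57]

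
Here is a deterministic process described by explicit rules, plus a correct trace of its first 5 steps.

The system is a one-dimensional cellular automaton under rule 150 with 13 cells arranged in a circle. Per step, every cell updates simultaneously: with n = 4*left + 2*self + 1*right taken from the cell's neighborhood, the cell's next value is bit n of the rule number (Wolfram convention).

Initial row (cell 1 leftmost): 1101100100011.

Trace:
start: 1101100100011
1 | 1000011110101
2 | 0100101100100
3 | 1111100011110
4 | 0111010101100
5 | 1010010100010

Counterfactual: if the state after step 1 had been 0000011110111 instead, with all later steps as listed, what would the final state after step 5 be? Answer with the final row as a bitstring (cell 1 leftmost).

0000110001000

state after step 1 := 0000011110111
2 | 1000101100010
3 | 1101100010110
4 | 0000010110000
5 | 0000110001000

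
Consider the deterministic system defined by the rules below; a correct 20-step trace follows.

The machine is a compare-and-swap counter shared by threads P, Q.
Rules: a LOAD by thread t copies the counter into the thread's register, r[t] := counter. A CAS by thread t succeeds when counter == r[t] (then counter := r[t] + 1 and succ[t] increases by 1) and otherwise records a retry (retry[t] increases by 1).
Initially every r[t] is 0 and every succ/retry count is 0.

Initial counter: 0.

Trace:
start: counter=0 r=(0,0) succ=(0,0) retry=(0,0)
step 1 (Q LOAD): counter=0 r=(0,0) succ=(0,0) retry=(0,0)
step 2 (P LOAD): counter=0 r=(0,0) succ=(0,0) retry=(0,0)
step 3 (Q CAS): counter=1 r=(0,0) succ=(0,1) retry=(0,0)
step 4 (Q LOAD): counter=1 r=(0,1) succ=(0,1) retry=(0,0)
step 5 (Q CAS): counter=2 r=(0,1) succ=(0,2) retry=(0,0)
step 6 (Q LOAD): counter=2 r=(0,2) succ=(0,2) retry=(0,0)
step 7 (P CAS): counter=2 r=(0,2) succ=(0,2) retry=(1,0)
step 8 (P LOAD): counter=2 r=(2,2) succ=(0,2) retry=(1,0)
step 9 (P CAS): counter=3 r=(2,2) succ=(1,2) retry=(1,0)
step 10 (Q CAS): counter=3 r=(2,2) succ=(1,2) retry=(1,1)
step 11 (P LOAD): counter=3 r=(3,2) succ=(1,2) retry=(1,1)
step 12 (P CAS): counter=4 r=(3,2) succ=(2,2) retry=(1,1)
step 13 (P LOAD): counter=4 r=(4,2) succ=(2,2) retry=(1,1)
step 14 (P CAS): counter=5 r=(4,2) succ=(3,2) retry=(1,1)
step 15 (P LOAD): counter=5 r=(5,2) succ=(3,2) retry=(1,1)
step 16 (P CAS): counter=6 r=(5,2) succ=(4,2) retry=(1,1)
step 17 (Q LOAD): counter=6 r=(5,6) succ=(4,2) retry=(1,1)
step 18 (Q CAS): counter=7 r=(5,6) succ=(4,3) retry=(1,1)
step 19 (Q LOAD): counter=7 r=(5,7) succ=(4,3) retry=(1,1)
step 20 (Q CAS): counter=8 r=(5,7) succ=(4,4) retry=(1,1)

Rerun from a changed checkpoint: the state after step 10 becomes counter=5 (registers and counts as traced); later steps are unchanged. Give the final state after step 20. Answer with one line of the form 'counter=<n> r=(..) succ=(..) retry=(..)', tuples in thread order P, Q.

state after step 10 := counter=5 r=(2,2) succ=(1,2) retry=(1,1)
step 11 (P LOAD): counter=5 r=(5,2) succ=(1,2) retry=(1,1)
step 12 (P CAS): counter=6 r=(5,2) succ=(2,2) retry=(1,1)
step 13 (P LOAD): counter=6 r=(6,2) succ=(2,2) retry=(1,1)
step 14 (P CAS): counter=7 r=(6,2) succ=(3,2) retry=(1,1)
step 15 (P LOAD): counter=7 r=(7,2) succ=(3,2) retry=(1,1)
step 16 (P CAS): counter=8 r=(7,2) succ=(4,2) retry=(1,1)
step 17 (Q LOAD): counter=8 r=(7,8) succ=(4,2) retry=(1,1)
step 18 (Q CAS): counter=9 r=(7,8) succ=(4,3) retry=(1,1)
step 19 (Q LOAD): counter=9 r=(7,9) succ=(4,3) retry=(1,1)
step 20 (Q CAS): counter=10 r=(7,9) succ=(4,4) retry=(1,1)

counter=10 r=(7,9) succ=(4,4) retry=(1,1)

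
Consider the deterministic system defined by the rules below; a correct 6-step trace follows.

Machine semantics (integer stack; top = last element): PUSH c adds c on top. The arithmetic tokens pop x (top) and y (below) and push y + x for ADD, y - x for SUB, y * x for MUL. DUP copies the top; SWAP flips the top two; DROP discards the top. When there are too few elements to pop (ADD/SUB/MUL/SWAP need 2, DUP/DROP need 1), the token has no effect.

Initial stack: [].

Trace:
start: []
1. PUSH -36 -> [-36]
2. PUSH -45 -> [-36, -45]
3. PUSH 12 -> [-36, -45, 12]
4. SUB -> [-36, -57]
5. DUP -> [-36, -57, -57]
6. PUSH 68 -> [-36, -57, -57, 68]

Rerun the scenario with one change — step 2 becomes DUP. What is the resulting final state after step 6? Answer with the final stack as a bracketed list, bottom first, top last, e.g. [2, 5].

[-36, -48, -48, 68]

(re-executing from step 2 with the substitution; state before step 2: [-36])
2. DUP -> [-36, -36]
3. PUSH 12 -> [-36, -36, 12]
4. SUB -> [-36, -48]
5. DUP -> [-36, -48, -48]
6. PUSH 68 -> [-36, -48, -48, 68]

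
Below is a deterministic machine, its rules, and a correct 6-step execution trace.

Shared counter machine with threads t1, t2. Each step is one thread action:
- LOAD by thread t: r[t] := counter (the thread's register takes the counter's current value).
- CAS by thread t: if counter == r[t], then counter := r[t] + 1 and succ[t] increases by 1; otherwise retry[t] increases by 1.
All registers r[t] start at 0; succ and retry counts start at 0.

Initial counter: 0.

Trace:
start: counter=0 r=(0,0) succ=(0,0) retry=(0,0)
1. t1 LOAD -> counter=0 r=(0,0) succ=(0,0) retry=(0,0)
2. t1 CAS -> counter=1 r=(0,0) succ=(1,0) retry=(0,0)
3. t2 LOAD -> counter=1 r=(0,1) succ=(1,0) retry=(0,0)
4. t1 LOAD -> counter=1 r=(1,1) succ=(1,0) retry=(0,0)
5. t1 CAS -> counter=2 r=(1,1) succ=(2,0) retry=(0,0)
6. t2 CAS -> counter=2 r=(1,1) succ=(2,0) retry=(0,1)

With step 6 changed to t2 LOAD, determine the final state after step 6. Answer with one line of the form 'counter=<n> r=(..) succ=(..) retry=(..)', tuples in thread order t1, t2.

counter=2 r=(1,2) succ=(2,0) retry=(0,0)

(re-executing from step 6 with the substitution; state before step 6: counter=2 r=(1,1) succ=(2,0) retry=(0,0))
6. t2 LOAD -> counter=2 r=(1,2) succ=(2,0) retry=(0,0)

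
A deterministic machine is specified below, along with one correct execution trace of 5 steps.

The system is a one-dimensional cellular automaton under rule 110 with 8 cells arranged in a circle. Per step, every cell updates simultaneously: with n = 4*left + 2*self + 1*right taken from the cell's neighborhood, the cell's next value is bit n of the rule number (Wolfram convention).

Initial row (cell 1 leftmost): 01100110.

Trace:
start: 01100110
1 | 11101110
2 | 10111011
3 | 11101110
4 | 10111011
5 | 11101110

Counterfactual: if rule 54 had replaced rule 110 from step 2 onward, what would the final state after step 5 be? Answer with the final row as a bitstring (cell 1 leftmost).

11101110

(re-executing steps 2..5 under rule 54; state before step 2: 11101110)
2 | 00010001
3 | 10111011
4 | 01000100
5 | 11101110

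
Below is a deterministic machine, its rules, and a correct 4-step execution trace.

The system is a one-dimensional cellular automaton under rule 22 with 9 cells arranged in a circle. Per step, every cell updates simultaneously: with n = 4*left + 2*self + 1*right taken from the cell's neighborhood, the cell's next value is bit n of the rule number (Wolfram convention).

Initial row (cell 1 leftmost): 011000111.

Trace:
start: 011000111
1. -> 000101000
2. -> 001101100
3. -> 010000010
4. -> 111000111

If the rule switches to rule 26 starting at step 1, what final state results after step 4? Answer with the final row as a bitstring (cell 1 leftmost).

(re-executing steps 1..4 under rule 26; state before step 1: 011000111)
1. -> 010101100
2. -> 100001010
3. -> 010010000
4. -> 101101000

101101000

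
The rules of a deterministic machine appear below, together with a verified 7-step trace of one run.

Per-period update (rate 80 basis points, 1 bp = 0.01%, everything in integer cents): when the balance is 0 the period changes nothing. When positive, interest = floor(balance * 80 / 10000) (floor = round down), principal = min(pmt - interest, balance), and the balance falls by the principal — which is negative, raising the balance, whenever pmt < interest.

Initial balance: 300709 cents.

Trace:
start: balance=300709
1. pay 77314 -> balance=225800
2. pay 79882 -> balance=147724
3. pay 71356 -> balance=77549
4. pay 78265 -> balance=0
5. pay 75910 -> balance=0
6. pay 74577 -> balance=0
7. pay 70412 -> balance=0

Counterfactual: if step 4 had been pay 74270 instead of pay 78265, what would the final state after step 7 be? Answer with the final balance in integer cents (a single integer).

0

(re-executing from step 4 with the substitution; state before step 4: balance=77549)
4. pay 74270 -> balance=3899
5. pay 75910 -> balance=0
6. pay 74577 -> balance=0
7. pay 70412 -> balance=0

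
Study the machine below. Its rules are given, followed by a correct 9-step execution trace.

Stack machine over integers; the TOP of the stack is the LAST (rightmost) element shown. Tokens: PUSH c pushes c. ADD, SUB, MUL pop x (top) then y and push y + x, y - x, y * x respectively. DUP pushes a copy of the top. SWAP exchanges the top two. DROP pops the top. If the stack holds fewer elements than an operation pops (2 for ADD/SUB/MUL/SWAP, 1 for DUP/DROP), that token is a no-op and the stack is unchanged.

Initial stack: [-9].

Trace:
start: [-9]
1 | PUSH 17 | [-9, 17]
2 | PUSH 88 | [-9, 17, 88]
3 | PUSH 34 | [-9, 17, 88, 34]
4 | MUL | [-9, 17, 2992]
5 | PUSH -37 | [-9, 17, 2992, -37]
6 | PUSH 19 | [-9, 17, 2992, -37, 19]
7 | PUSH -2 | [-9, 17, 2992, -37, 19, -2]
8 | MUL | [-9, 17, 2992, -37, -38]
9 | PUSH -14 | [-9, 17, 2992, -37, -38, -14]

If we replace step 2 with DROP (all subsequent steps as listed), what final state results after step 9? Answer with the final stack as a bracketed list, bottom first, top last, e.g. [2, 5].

(re-executing from step 2 with the substitution; state before step 2: [-9, 17])
2 | DROP | [-9]
3 | PUSH 34 | [-9, 34]
4 | MUL | [-306]
5 | PUSH -37 | [-306, -37]
6 | PUSH 19 | [-306, -37, 19]
7 | PUSH -2 | [-306, -37, 19, -2]
8 | MUL | [-306, -37, -38]
9 | PUSH -14 | [-306, -37, -38, -14]

[-306, -37, -38, -14]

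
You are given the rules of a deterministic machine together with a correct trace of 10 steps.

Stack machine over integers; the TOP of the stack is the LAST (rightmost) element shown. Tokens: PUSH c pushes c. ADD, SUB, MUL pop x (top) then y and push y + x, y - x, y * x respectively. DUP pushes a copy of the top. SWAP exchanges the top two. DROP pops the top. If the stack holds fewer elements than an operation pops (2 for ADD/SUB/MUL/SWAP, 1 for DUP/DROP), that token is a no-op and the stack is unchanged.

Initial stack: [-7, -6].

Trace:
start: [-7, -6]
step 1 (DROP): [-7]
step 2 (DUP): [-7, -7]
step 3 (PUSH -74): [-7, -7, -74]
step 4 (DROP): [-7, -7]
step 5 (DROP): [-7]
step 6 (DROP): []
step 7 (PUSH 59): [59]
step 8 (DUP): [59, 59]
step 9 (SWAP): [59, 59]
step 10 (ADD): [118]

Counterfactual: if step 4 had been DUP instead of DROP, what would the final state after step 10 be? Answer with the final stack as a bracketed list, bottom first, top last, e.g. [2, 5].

(re-executing from step 4 with the substitution; state before step 4: [-7, -7, -74])
step 4 (DUP): [-7, -7, -74, -74]
step 5 (DROP): [-7, -7, -74]
step 6 (DROP): [-7, -7]
step 7 (PUSH 59): [-7, -7, 59]
step 8 (DUP): [-7, -7, 59, 59]
step 9 (SWAP): [-7, -7, 59, 59]
step 10 (ADD): [-7, -7, 118]

[-7, -7, 118]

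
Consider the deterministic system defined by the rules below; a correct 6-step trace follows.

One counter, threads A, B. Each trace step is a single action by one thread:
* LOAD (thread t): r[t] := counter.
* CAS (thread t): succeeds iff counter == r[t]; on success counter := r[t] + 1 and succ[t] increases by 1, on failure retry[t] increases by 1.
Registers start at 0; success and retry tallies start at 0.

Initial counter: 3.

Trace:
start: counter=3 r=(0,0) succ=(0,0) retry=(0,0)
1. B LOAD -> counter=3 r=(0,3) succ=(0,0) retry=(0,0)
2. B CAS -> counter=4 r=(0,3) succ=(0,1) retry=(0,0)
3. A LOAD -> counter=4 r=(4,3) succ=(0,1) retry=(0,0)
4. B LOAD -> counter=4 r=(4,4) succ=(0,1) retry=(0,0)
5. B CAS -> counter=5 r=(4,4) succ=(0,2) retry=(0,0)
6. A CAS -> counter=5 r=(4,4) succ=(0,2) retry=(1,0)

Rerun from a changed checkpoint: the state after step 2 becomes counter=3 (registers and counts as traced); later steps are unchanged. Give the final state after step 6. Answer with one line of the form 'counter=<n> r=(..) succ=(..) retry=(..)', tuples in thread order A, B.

counter=4 r=(3,3) succ=(0,2) retry=(1,0)

state after step 2 := counter=3 r=(0,3) succ=(0,1) retry=(0,0)
3. A LOAD -> counter=3 r=(3,3) succ=(0,1) retry=(0,0)
4. B LOAD -> counter=3 r=(3,3) succ=(0,1) retry=(0,0)
5. B CAS -> counter=4 r=(3,3) succ=(0,2) retry=(0,0)
6. A CAS -> counter=4 r=(3,3) succ=(0,2) retry=(1,0)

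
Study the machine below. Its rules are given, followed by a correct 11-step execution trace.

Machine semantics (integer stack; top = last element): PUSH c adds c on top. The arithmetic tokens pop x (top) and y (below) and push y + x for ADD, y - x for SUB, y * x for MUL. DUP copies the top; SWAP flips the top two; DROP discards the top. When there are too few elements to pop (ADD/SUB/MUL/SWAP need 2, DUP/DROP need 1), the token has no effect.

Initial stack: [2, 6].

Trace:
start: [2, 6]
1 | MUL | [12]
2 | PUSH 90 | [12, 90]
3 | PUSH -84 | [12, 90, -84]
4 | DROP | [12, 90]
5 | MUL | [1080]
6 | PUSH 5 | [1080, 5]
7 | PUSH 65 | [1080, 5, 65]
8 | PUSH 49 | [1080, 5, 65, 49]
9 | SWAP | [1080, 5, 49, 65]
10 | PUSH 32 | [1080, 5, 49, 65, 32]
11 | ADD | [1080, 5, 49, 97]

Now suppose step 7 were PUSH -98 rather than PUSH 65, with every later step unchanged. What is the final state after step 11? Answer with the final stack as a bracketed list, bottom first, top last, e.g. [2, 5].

(re-executing from step 7 with the substitution; state before step 7: [1080, 5])
7 | PUSH -98 | [1080, 5, -98]
8 | PUSH 49 | [1080, 5, -98, 49]
9 | SWAP | [1080, 5, 49, -98]
10 | PUSH 32 | [1080, 5, 49, -98, 32]
11 | ADD | [1080, 5, 49, -66]

[1080, 5, 49, -66]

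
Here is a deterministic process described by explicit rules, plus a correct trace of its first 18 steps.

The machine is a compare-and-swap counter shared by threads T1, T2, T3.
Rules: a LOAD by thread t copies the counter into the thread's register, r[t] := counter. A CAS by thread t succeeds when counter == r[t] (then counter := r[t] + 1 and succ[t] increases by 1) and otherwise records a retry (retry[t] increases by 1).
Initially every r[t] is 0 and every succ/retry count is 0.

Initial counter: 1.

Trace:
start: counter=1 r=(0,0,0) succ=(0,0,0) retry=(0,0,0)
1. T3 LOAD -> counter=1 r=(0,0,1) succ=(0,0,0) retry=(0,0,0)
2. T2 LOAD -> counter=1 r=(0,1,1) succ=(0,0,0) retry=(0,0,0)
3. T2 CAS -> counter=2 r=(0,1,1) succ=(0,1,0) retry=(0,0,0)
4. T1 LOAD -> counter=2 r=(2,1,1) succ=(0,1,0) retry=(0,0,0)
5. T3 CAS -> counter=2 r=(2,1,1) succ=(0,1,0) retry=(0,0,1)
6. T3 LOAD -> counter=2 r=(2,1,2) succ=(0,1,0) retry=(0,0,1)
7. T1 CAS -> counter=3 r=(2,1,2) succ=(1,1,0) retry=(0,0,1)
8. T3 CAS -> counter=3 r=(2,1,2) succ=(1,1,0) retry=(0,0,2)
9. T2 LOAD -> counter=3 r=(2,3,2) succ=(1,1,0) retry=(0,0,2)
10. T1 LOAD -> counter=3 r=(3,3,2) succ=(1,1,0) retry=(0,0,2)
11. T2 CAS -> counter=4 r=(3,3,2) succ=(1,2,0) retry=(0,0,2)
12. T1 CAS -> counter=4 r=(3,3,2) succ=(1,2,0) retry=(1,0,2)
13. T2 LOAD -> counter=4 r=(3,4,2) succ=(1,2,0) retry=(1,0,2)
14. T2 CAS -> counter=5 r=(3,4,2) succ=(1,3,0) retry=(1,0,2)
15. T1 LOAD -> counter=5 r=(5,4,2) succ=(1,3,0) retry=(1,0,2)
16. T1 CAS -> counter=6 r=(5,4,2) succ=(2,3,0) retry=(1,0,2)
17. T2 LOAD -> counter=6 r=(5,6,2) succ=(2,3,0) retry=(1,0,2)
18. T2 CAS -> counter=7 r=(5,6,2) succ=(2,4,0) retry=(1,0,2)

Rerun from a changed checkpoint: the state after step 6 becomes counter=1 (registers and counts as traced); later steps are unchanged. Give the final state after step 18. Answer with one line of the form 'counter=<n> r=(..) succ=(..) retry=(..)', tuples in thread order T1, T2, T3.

counter=5 r=(3,4,2) succ=(1,4,0) retry=(2,0,2)

state after step 6 := counter=1 r=(2,1,2) succ=(0,1,0) retry=(0,0,1)
7. T1 CAS -> counter=1 r=(2,1,2) succ=(0,1,0) retry=(1,0,1)
8. T3 CAS -> counter=1 r=(2,1,2) succ=(0,1,0) retry=(1,0,2)
9. T2 LOAD -> counter=1 r=(2,1,2) succ=(0,1,0) retry=(1,0,2)
10. T1 LOAD -> counter=1 r=(1,1,2) succ=(0,1,0) retry=(1,0,2)
11. T2 CAS -> counter=2 r=(1,1,2) succ=(0,2,0) retry=(1,0,2)
12. T1 CAS -> counter=2 r=(1,1,2) succ=(0,2,0) retry=(2,0,2)
13. T2 LOAD -> counter=2 r=(1,2,2) succ=(0,2,0) retry=(2,0,2)
14. T2 CAS -> counter=3 r=(1,2,2) succ=(0,3,0) retry=(2,0,2)
15. T1 LOAD -> counter=3 r=(3,2,2) succ=(0,3,0) retry=(2,0,2)
16. T1 CAS -> counter=4 r=(3,2,2) succ=(1,3,0) retry=(2,0,2)
17. T2 LOAD -> counter=4 r=(3,4,2) succ=(1,3,0) retry=(2,0,2)
18. T2 CAS -> counter=5 r=(3,4,2) succ=(1,4,0) retry=(2,0,2)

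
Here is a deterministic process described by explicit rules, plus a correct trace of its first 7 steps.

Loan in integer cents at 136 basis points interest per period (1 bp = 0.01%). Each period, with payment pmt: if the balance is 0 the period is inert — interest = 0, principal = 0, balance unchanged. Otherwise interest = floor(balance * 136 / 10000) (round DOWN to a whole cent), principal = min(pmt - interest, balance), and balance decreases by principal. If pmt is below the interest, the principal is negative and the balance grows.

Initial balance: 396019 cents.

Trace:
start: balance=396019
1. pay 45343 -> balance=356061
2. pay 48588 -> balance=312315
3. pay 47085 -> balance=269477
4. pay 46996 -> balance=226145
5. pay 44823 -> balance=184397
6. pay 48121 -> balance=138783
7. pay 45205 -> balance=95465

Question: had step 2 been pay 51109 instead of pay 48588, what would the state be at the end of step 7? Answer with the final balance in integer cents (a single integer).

92770

(re-executing from step 2 with the substitution; state before step 2: balance=356061)
2. pay 51109 -> balance=309794
3. pay 47085 -> balance=266922
4. pay 46996 -> balance=223556
5. pay 44823 -> balance=181773
6. pay 48121 -> balance=136124
7. pay 45205 -> balance=92770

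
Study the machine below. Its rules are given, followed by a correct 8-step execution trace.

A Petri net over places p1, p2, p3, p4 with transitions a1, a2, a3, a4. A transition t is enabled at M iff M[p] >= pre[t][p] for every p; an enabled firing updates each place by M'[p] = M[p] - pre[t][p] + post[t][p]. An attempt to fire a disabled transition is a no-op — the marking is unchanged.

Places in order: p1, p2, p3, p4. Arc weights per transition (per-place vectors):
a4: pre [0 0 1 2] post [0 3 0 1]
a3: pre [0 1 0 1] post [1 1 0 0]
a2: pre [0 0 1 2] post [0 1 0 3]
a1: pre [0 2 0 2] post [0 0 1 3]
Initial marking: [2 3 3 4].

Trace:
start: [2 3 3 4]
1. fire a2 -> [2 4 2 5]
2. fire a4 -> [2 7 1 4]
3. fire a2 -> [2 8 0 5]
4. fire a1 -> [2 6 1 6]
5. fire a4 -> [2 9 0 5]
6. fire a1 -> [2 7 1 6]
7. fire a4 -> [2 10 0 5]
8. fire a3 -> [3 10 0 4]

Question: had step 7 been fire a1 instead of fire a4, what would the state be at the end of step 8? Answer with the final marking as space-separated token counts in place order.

3 5 2 6

(re-executing from step 7 with the substitution; state before step 7: [2 7 1 6])
7. fire a1 -> [2 5 2 7]
8. fire a3 -> [3 5 2 6]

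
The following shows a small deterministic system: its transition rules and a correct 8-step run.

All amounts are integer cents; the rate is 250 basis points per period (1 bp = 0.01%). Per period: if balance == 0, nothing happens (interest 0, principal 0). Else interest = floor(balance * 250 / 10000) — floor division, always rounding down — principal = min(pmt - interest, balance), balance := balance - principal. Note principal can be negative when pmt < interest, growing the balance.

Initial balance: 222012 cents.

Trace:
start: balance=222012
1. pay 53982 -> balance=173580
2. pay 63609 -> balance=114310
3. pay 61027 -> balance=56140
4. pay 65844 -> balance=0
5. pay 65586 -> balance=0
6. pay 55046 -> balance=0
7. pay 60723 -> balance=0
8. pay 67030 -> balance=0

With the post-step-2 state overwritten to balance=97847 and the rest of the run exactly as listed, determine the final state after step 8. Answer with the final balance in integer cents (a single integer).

state after step 2 := balance=97847
3. pay 61027 -> balance=39266
4. pay 65844 -> balance=0
5. pay 65586 -> balance=0
6. pay 55046 -> balance=0
7. pay 60723 -> balance=0
8. pay 67030 -> balance=0

0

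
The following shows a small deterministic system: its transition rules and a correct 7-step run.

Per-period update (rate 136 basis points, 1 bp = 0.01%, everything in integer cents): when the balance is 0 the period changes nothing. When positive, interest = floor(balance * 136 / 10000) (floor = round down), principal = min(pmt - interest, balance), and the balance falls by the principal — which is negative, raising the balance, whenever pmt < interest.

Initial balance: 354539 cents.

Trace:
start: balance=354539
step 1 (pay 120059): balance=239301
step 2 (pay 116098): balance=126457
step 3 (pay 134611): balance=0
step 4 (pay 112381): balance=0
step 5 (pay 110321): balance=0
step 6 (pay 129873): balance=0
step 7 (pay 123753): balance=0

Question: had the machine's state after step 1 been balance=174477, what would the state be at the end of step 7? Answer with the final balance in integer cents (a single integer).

0

state after step 1 := balance=174477
step 2 (pay 116098): balance=60751
step 3 (pay 134611): balance=0
step 4 (pay 112381): balance=0
step 5 (pay 110321): balance=0
step 6 (pay 129873): balance=0
step 7 (pay 123753): balance=0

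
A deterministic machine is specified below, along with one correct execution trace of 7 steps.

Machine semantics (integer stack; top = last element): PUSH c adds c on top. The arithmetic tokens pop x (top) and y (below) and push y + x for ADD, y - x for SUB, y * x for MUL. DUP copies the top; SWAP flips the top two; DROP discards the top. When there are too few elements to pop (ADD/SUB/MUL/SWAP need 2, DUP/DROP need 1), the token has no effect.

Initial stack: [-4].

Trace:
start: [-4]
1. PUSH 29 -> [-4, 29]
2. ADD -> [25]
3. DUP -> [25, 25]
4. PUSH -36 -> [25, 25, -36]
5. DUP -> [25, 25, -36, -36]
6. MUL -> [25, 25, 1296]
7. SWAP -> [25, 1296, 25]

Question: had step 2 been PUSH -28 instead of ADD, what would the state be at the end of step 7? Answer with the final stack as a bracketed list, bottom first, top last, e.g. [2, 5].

(re-executing from step 2 with the substitution; state before step 2: [-4, 29])
2. PUSH -28 -> [-4, 29, -28]
3. DUP -> [-4, 29, -28, -28]
4. PUSH -36 -> [-4, 29, -28, -28, -36]
5. DUP -> [-4, 29, -28, -28, -36, -36]
6. MUL -> [-4, 29, -28, -28, 1296]
7. SWAP -> [-4, 29, -28, 1296, -28]

[-4, 29, -28, 1296, -28]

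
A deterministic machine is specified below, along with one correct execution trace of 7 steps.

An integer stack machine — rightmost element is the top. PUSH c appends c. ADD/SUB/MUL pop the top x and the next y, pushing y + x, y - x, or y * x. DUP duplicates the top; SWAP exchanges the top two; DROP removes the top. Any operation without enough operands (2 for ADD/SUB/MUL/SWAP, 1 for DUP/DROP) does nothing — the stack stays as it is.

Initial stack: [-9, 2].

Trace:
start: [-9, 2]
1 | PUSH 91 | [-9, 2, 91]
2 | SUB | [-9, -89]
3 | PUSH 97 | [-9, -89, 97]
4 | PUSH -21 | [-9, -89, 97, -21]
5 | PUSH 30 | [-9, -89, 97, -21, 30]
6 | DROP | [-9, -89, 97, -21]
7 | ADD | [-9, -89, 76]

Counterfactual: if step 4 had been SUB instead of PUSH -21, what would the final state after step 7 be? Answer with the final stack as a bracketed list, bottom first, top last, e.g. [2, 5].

(re-executing from step 4 with the substitution; state before step 4: [-9, -89, 97])
4 | SUB | [-9, -186]
5 | PUSH 30 | [-9, -186, 30]
6 | DROP | [-9, -186]
7 | ADD | [-195]

[-195]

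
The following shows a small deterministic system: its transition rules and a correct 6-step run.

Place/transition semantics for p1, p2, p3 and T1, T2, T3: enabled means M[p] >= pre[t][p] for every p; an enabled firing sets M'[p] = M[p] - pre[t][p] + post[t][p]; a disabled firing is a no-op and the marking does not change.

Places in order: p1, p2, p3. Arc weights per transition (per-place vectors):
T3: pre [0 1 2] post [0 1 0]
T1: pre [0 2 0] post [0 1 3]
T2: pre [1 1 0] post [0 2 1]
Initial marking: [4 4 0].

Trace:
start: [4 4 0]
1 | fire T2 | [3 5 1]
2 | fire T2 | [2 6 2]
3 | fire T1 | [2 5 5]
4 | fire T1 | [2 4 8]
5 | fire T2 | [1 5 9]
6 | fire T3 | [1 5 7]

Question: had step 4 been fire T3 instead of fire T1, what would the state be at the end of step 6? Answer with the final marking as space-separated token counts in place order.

1 6 2

(re-executing from step 4 with the substitution; state before step 4: [2 5 5])
4 | fire T3 | [2 5 3]
5 | fire T2 | [1 6 4]
6 | fire T3 | [1 6 2]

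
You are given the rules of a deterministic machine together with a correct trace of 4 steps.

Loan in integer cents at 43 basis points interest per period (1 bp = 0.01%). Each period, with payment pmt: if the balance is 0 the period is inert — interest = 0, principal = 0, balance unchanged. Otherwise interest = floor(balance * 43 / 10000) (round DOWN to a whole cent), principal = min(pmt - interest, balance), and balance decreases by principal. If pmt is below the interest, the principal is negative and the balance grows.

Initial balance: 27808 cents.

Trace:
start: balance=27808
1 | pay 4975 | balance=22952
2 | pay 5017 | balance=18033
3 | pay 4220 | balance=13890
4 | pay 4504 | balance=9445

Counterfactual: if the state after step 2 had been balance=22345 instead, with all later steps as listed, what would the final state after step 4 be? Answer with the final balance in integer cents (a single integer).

state after step 2 := balance=22345
3 | pay 4220 | balance=18221
4 | pay 4504 | balance=13795

13795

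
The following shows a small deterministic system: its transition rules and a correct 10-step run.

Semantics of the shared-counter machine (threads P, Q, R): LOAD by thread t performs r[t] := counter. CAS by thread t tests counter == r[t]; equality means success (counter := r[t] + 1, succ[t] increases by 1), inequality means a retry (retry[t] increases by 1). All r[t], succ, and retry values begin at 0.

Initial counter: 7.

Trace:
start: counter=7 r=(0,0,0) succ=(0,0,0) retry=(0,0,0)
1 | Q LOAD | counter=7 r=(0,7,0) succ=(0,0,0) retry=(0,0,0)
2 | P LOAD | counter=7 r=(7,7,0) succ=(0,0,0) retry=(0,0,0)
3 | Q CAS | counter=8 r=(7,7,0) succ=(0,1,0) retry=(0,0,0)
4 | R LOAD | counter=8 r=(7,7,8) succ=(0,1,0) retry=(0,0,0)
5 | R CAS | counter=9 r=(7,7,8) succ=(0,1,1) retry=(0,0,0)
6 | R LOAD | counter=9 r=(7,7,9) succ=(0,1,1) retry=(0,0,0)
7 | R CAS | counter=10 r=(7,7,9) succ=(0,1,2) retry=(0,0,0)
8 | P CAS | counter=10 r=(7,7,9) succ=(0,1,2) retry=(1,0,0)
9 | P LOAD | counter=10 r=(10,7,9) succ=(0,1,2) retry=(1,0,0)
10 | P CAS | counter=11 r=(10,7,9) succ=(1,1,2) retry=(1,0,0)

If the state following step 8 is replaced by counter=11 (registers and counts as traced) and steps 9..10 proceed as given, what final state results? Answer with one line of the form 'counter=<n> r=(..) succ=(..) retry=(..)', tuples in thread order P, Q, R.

counter=12 r=(11,7,9) succ=(1,1,2) retry=(1,0,0)

state after step 8 := counter=11 r=(7,7,9) succ=(0,1,2) retry=(1,0,0)
9 | P LOAD | counter=11 r=(11,7,9) succ=(0,1,2) retry=(1,0,0)
10 | P CAS | counter=12 r=(11,7,9) succ=(1,1,2) retry=(1,0,0)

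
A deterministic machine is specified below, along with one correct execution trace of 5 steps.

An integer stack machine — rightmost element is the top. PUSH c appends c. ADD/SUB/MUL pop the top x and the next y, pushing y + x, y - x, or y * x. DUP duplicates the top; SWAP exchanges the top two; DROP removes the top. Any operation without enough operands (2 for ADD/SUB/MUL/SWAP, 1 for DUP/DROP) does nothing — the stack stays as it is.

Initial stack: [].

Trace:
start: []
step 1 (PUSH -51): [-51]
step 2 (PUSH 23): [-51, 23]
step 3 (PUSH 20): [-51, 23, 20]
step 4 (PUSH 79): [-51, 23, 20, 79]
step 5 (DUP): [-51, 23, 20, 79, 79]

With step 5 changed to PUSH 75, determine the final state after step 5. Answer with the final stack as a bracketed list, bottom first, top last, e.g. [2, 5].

(re-executing from step 5 with the substitution; state before step 5: [-51, 23, 20, 79])
step 5 (PUSH 75): [-51, 23, 20, 79, 75]

[-51, 23, 20, 79, 75]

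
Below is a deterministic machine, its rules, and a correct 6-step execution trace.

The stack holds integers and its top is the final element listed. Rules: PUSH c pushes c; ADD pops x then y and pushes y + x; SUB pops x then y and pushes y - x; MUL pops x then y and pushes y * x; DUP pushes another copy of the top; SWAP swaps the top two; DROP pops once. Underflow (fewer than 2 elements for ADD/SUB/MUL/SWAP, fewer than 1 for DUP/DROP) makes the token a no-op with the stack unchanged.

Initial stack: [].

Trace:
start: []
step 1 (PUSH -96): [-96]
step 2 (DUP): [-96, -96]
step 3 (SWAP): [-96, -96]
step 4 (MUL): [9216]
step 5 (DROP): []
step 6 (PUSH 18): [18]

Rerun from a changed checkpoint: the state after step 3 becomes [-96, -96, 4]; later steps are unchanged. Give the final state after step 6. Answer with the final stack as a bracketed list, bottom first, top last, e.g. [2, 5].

state after step 3 := [-96, -96, 4]
step 4 (MUL): [-96, -384]
step 5 (DROP): [-96]
step 6 (PUSH 18): [-96, 18]

[-96, 18]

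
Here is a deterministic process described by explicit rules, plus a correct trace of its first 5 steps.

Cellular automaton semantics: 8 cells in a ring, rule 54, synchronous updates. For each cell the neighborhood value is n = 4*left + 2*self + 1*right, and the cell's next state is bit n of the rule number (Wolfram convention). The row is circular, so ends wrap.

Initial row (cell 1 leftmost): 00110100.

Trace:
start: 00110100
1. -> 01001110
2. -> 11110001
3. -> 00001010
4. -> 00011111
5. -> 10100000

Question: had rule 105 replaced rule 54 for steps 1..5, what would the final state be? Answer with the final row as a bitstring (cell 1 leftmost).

(re-executing steps 1..5 under rule 105; state before step 1: 00110100)
1. -> 10111001
2. -> 11101001
3. -> 00110001
4. -> 00110100
5. -> 10111001

10111001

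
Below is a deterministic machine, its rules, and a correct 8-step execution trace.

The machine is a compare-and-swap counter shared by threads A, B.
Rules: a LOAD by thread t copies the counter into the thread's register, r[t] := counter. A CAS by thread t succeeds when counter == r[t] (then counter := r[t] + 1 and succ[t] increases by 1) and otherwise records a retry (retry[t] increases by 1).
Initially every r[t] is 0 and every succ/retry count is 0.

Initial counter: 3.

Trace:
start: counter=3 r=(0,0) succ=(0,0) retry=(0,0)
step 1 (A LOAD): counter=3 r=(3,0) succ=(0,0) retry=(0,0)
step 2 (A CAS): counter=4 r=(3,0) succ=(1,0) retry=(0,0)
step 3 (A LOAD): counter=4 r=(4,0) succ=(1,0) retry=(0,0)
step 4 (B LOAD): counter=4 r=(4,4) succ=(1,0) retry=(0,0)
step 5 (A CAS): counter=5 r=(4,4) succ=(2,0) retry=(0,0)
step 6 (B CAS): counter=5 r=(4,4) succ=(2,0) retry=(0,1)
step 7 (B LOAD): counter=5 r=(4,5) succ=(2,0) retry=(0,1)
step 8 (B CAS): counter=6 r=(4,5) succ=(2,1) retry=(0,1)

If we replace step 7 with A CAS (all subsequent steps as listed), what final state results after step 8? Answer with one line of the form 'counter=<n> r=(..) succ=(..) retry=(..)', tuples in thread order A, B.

(re-executing from step 7 with the substitution; state before step 7: counter=5 r=(4,4) succ=(2,0) retry=(0,1))
step 7 (A CAS): counter=5 r=(4,4) succ=(2,0) retry=(1,1)
step 8 (B CAS): counter=5 r=(4,4) succ=(2,0) retry=(1,2)

counter=5 r=(4,4) succ=(2,0) retry=(1,2)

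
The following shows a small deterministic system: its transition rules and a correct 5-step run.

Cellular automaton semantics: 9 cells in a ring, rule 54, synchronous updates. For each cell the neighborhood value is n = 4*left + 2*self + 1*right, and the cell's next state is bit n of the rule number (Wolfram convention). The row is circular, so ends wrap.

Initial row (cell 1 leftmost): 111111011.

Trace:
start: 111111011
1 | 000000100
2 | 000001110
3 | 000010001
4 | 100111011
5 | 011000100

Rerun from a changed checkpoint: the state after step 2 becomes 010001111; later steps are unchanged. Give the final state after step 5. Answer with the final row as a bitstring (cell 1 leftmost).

state after step 2 := 010001111
3 | 111010000
4 | 000111001
5 | 101000111

101000111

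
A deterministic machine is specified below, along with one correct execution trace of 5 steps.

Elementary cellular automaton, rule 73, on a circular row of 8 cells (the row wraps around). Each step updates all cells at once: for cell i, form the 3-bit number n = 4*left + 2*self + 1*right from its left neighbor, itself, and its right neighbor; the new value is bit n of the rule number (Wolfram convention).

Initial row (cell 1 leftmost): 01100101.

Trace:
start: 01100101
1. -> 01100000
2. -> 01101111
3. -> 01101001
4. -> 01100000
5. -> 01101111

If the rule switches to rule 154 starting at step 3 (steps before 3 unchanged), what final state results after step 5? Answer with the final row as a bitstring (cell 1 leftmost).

00111001

(re-executing steps 3..5 under rule 154; state before step 3: 01101111)
3. -> 01001110
4. -> 10111101
5. -> 00111001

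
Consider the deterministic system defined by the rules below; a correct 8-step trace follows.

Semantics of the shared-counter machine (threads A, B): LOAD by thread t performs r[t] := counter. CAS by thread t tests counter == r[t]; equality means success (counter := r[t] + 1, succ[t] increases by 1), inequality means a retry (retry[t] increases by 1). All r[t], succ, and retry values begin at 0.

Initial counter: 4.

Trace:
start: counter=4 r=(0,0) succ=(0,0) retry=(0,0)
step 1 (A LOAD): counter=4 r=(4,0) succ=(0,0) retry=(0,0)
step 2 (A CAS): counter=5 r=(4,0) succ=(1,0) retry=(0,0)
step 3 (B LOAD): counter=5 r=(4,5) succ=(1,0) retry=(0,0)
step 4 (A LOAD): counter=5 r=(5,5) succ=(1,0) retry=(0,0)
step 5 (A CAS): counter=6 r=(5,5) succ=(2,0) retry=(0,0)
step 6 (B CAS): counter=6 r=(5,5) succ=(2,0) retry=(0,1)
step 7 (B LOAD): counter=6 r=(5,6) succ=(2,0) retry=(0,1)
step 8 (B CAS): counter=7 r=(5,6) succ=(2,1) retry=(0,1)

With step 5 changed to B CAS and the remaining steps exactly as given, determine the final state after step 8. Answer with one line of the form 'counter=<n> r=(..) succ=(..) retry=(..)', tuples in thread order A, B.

(re-executing from step 5 with the substitution; state before step 5: counter=5 r=(5,5) succ=(1,0) retry=(0,0))
step 5 (B CAS): counter=6 r=(5,5) succ=(1,1) retry=(0,0)
step 6 (B CAS): counter=6 r=(5,5) succ=(1,1) retry=(0,1)
step 7 (B LOAD): counter=6 r=(5,6) succ=(1,1) retry=(0,1)
step 8 (B CAS): counter=7 r=(5,6) succ=(1,2) retry=(0,1)

counter=7 r=(5,6) succ=(1,2) retry=(0,1)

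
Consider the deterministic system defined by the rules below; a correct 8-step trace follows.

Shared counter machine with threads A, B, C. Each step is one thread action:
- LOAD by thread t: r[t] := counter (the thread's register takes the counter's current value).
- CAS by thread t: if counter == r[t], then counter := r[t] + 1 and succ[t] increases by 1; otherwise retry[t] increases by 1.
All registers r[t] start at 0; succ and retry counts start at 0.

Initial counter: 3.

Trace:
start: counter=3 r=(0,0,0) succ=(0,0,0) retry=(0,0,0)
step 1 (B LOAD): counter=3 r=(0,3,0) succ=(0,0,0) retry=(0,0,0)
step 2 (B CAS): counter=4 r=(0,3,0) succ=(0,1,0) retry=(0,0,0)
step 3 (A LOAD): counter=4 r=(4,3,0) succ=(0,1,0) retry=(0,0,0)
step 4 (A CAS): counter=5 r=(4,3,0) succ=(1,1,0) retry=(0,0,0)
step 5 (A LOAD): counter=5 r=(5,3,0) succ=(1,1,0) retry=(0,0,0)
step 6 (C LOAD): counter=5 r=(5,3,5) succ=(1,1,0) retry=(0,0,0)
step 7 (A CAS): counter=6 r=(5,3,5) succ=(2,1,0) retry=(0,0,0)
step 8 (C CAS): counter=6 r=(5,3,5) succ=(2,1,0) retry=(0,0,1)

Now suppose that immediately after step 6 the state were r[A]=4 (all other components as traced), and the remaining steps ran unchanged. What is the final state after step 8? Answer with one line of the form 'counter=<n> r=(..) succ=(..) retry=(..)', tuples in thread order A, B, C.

counter=6 r=(4,3,5) succ=(1,1,1) retry=(1,0,0)

state after step 6 := counter=5 r=(4,3,5) succ=(1,1,0) retry=(0,0,0)
step 7 (A CAS): counter=5 r=(4,3,5) succ=(1,1,0) retry=(1,0,0)
step 8 (C CAS): counter=6 r=(4,3,5) succ=(1,1,1) retry=(1,0,0)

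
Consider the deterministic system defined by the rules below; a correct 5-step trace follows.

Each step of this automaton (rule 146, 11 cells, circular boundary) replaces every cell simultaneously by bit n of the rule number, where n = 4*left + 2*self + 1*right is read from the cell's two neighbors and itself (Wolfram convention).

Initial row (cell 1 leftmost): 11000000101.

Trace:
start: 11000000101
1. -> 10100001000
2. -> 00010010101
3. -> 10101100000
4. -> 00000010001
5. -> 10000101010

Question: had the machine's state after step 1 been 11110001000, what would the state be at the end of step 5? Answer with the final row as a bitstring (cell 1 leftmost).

00000000000

state after step 1 := 11110001000
2. -> 01101010101
3. -> 00000000000
4. -> 00000000000
5. -> 00000000000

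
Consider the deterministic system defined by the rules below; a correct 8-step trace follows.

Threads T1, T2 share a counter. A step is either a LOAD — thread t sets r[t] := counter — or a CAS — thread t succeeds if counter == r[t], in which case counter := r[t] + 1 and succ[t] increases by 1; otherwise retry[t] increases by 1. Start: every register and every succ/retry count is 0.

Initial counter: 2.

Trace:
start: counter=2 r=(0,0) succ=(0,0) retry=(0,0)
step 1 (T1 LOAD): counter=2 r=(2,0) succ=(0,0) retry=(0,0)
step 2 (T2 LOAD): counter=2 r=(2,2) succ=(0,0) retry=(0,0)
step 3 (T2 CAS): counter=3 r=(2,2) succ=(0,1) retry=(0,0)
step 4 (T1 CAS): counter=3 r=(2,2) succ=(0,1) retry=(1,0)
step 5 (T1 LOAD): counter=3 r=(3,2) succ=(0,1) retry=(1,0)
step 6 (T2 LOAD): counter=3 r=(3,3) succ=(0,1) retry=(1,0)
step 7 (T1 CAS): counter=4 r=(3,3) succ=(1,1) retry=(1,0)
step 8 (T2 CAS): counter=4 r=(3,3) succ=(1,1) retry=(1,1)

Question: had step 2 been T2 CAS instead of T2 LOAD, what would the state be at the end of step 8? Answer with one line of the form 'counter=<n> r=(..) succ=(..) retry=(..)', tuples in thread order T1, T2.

counter=4 r=(3,3) succ=(2,0) retry=(0,3)

(re-executing from step 2 with the substitution; state before step 2: counter=2 r=(2,0) succ=(0,0) retry=(0,0))
step 2 (T2 CAS): counter=2 r=(2,0) succ=(0,0) retry=(0,1)
step 3 (T2 CAS): counter=2 r=(2,0) succ=(0,0) retry=(0,2)
step 4 (T1 CAS): counter=3 r=(2,0) succ=(1,0) retry=(0,2)
step 5 (T1 LOAD): counter=3 r=(3,0) succ=(1,0) retry=(0,2)
step 6 (T2 LOAD): counter=3 r=(3,3) succ=(1,0) retry=(0,2)
step 7 (T1 CAS): counter=4 r=(3,3) succ=(2,0) retry=(0,2)
step 8 (T2 CAS): counter=4 r=(3,3) succ=(2,0) retry=(0,3)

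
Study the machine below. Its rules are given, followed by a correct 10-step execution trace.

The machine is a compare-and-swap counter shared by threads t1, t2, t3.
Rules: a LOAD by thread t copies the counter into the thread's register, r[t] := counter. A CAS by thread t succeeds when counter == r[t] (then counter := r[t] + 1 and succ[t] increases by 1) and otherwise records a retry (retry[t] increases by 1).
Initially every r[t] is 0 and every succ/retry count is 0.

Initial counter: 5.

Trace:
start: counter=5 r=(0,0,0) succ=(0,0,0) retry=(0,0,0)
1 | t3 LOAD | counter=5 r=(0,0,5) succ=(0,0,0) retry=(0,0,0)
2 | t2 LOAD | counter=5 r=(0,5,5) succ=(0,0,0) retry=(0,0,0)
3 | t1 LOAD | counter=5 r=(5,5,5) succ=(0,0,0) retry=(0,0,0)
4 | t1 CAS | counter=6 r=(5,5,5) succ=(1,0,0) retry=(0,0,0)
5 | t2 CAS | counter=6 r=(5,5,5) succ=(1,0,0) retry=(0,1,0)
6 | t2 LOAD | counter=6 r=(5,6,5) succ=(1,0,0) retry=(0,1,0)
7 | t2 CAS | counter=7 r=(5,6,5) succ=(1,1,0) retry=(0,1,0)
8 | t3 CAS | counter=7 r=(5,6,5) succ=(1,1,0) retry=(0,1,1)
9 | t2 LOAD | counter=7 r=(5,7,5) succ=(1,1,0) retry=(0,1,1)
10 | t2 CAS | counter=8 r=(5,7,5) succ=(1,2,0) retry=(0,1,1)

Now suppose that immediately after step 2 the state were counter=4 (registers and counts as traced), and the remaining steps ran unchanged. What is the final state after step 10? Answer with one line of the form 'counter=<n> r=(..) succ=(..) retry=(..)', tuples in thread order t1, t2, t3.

counter=8 r=(4,7,5) succ=(1,3,0) retry=(0,0,1)

state after step 2 := counter=4 r=(0,5,5) succ=(0,0,0) retry=(0,0,0)
3 | t1 LOAD | counter=4 r=(4,5,5) succ=(0,0,0) retry=(0,0,0)
4 | t1 CAS | counter=5 r=(4,5,5) succ=(1,0,0) retry=(0,0,0)
5 | t2 CAS | counter=6 r=(4,5,5) succ=(1,1,0) retry=(0,0,0)
6 | t2 LOAD | counter=6 r=(4,6,5) succ=(1,1,0) retry=(0,0,0)
7 | t2 CAS | counter=7 r=(4,6,5) succ=(1,2,0) retry=(0,0,0)
8 | t3 CAS | counter=7 r=(4,6,5) succ=(1,2,0) retry=(0,0,1)
9 | t2 LOAD | counter=7 r=(4,7,5) succ=(1,2,0) retry=(0,0,1)
10 | t2 CAS | counter=8 r=(4,7,5) succ=(1,3,0) retry=(0,0,1)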